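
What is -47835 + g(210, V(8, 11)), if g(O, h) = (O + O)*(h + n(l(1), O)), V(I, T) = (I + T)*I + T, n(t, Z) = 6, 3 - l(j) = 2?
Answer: 23145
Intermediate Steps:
l(j) = 1 (l(j) = 3 - 1*2 = 3 - 2 = 1)
V(I, T) = T + I*(I + T) (V(I, T) = I*(I + T) + T = T + I*(I + T))
g(O, h) = 2*O*(6 + h) (g(O, h) = (O + O)*(h + 6) = (2*O)*(6 + h) = 2*O*(6 + h))
-47835 + g(210, V(8, 11)) = -47835 + 2*210*(6 + (11 + 8² + 8*11)) = -47835 + 2*210*(6 + (11 + 64 + 88)) = -47835 + 2*210*(6 + 163) = -47835 + 2*210*169 = -47835 + 70980 = 23145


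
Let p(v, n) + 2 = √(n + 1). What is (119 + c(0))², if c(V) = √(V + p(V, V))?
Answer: (119 + I)² ≈ 14160.0 + 238.0*I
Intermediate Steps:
p(v, n) = -2 + √(1 + n) (p(v, n) = -2 + √(n + 1) = -2 + √(1 + n))
c(V) = √(-2 + V + √(1 + V)) (c(V) = √(V + (-2 + √(1 + V))) = √(-2 + V + √(1 + V)))
(119 + c(0))² = (119 + √(-2 + 0 + √(1 + 0)))² = (119 + √(-2 + 0 + √1))² = (119 + √(-2 + 0 + 1))² = (119 + √(-1))² = (119 + I)²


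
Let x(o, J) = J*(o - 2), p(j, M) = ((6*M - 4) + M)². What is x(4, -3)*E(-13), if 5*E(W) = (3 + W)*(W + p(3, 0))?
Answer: 36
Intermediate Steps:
p(j, M) = (-4 + 7*M)² (p(j, M) = ((-4 + 6*M) + M)² = (-4 + 7*M)²)
E(W) = (3 + W)*(16 + W)/5 (E(W) = ((3 + W)*(W + (-4 + 7*0)²))/5 = ((3 + W)*(W + (-4 + 0)²))/5 = ((3 + W)*(W + (-4)²))/5 = ((3 + W)*(W + 16))/5 = ((3 + W)*(16 + W))/5 = (3 + W)*(16 + W)/5)
x(o, J) = J*(-2 + o)
x(4, -3)*E(-13) = (-3*(-2 + 4))*(48/5 + (⅕)*(-13)² + (19/5)*(-13)) = (-3*2)*(48/5 + (⅕)*169 - 247/5) = -6*(48/5 + 169/5 - 247/5) = -6*(-6) = 36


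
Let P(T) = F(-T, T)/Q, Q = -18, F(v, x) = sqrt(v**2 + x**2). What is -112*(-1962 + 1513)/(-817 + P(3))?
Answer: -739535328/12014801 + 150864*sqrt(2)/12014801 ≈ -61.534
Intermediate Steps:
P(T) = -sqrt(2)*sqrt(T**2)/18 (P(T) = sqrt((-T)**2 + T**2)/(-18) = sqrt(T**2 + T**2)*(-1/18) = sqrt(2*T**2)*(-1/18) = (sqrt(2)*sqrt(T**2))*(-1/18) = -sqrt(2)*sqrt(T**2)/18)
-112*(-1962 + 1513)/(-817 + P(3)) = -112*(-1962 + 1513)/(-817 - sqrt(2)*sqrt(3**2)/18) = -(-50288)/(-817 - sqrt(2)*sqrt(9)/18) = -(-50288)/(-817 - 1/18*sqrt(2)*3) = -(-50288)/(-817 - sqrt(2)/6) = 50288/(-817 - sqrt(2)/6)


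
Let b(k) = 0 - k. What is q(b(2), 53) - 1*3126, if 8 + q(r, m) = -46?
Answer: -3180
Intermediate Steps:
b(k) = -k
q(r, m) = -54 (q(r, m) = -8 - 46 = -54)
q(b(2), 53) - 1*3126 = -54 - 1*3126 = -54 - 3126 = -3180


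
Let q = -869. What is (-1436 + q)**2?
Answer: 5313025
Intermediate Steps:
(-1436 + q)**2 = (-1436 - 869)**2 = (-2305)**2 = 5313025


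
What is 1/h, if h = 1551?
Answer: 1/1551 ≈ 0.00064475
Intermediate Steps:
1/h = 1/1551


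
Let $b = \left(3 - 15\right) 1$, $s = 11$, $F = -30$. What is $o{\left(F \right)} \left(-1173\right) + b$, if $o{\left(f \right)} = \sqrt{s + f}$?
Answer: $-12 - 1173 i \sqrt{19} \approx -12.0 - 5113.0 i$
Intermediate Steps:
$o{\left(f \right)} = \sqrt{11 + f}$
$b = -12$ ($b = \left(-12\right) 1 = -12$)
$o{\left(F \right)} \left(-1173\right) + b = \sqrt{11 - 30} \left(-1173\right) - 12 = \sqrt{-19} \left(-1173\right) - 12 = i \sqrt{19} \left(-1173\right) - 12 = - 1173 i \sqrt{19} - 12 = -12 - 1173 i \sqrt{19}$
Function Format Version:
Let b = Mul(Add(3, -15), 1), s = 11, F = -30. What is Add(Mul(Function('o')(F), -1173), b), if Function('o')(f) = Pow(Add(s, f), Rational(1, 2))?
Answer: Add(-12, Mul(-1173, I, Pow(19, Rational(1, 2)))) ≈ Add(-12.000, Mul(-5113.0, I))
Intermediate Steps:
Function('o')(f) = Pow(Add(11, f), Rational(1, 2))
b = -12 (b = Mul(-12, 1) = -12)
Add(Mul(Function('o')(F), -1173), b) = Add(Mul(Pow(Add(11, -30), Rational(1, 2)), -1173), -12) = Add(Mul(Pow(-19, Rational(1, 2)), -1173), -12) = Add(Mul(Mul(I, Pow(19, Rational(1, 2))), -1173), -12) = Add(Mul(-1173, I, Pow(19, Rational(1, 2))), -12) = Add(-12, Mul(-1173, I, Pow(19, Rational(1, 2))))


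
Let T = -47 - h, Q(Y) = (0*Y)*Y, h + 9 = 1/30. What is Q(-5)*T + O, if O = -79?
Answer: -79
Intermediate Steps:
h = -269/30 (h = -9 + 1/30 = -269/30 ≈ -8.9667)
Q(Y) = 0 (Q(Y) = 0*Y = 0)
T = -1141/30 (T = -47 - 1*(-269/30) = -47 + 269/30 = -1141/30 ≈ -38.033)
Q(-5)*T + O = 0*(-1141/30) - 79 = 0 - 79 = -79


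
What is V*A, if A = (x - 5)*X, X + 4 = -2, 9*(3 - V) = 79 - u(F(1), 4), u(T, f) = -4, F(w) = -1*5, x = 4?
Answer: -112/3 ≈ -37.333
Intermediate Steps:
F(w) = -5
V = -56/9 (V = 3 - (79 - 1*(-4))/9 = 3 - (79 + 4)/9 = 3 - ⅑*83 = 3 - 83/9 = -56/9 ≈ -6.2222)
X = -6 (X = -4 - 2 = -6)
A = 6 (A = (4 - 5)*(-6) = -1*(-6) = 6)
V*A = -56/9*6 = -112/3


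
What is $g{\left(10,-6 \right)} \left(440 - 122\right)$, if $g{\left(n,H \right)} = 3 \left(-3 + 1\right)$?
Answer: $-1908$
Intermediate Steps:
$g{\left(n,H \right)} = -6$ ($g{\left(n,H \right)} = 3 \left(-2\right) = -6$)
$g{\left(10,-6 \right)} \left(440 - 122\right) = - 6 \left(440 - 122\right) = \left(-6\right) 318 = -1908$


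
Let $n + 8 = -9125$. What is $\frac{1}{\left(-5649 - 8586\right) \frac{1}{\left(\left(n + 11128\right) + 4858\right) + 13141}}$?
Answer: $- \frac{1538}{1095} \approx -1.4046$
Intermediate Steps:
$n = -9133$ ($n = -8 - 9125 = -9133$)
$\frac{1}{\left(-5649 - 8586\right) \frac{1}{\left(\left(n + 11128\right) + 4858\right) + 13141}} = \frac{1}{\left(-5649 - 8586\right) \frac{1}{\left(\left(-9133 + 11128\right) + 4858\right) + 13141}} = \frac{1}{\left(-14235\right) \frac{1}{\left(1995 + 4858\right) + 13141}} = \frac{1}{\left(-14235\right) \frac{1}{6853 + 13141}} = \frac{1}{\left(-14235\right) \frac{1}{19994}} = \frac{1}{- \frac{1095}{1538}} = - \frac{1538}{1095}$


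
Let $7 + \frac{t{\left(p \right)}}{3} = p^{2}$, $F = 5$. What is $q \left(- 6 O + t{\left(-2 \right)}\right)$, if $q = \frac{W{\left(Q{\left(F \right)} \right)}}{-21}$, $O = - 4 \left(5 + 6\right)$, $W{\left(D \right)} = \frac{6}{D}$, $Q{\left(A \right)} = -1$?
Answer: $\frac{510}{7} \approx 72.857$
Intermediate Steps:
$t{\left(p \right)} = -21 + 3 p^{2}$
$O = -44$ ($O = \left(-4\right) 11 = -44$)
$q = \frac{2}{7}$ ($q = \frac{6 \frac{1}{-1}}{-21} = 6 \left(-1\right) \left(- \frac{1}{21}\right) = \left(-6\right) \left(- \frac{1}{21}\right) = \frac{2}{7} \approx 0.28571$)
$q \left(- 6 O + t{\left(-2 \right)}\right) = \frac{2 \left(\left(-6\right) \left(-44\right) - \left(21 - 3 \left(-2\right)^{2}\right)\right)}{7} = \frac{2 \left(264 + \left(-21 + 3 \cdot 4\right)\right)}{7} = \frac{2 \left(264 + \left(-21 + 12\right)\right)}{7} = \frac{2 \left(264 - 9\right)}{7} = \frac{2}{7} \cdot 255 = \frac{510}{7}$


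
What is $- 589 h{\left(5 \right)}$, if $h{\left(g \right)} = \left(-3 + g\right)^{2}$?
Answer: $-2356$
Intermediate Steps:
$- 589 h{\left(5 \right)} = - 589 \left(-3 + 5\right)^{2} = - 589 \cdot 2^{2} = \left(-589\right) 4 = -2356$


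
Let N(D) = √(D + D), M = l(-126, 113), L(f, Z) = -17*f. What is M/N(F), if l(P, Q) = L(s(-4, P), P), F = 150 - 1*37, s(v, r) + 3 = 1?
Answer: 17*√226/113 ≈ 2.2616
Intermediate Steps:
s(v, r) = -2 (s(v, r) = -3 + 1 = -2)
F = 113 (F = 150 - 37 = 113)
l(P, Q) = 34 (l(P, Q) = -17*(-2) = 34)
M = 34
N(D) = √2*√D (N(D) = √(2*D) = √2*√D)
M/N(F) = 34/((√2*√113)) = 34/(√226) = 34*(√226/226) = 17*√226/113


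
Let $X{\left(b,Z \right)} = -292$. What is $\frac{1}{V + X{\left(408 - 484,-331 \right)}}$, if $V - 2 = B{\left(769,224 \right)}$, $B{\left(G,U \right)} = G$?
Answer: $\frac{1}{479} \approx 0.0020877$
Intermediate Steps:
$V = 771$ ($V = 2 + 769 = 771$)
$\frac{1}{V + X{\left(408 - 484,-331 \right)}} = \frac{1}{771 - 292} = \frac{1}{479}$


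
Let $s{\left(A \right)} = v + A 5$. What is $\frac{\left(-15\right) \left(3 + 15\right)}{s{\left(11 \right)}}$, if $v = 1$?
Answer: $- \frac{135}{28} \approx -4.8214$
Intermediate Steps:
$s{\left(A \right)} = 1 + 5 A$ ($s{\left(A \right)} = 1 + A 5 = 1 + 5 A$)
$\frac{\left(-15\right) \left(3 + 15\right)}{s{\left(11 \right)}} = \frac{\left(-15\right) \left(3 + 15\right)}{1 + 5 \cdot 11} = \frac{\left(-15\right) 18}{1 + 55} = - \frac{270}{56} = \left(-270\right) \frac{1}{56} = - \frac{135}{28}$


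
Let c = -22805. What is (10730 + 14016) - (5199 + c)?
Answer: 42352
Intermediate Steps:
(10730 + 14016) - (5199 + c) = (10730 + 14016) - (5199 - 22805) = 24746 - 1*(-17606) = 24746 + 17606 = 42352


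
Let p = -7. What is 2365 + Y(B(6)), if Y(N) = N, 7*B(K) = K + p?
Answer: 16554/7 ≈ 2364.9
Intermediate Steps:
B(K) = -1 + K/7 (B(K) = (K - 7)/7 = (-7 + K)/7 = -1 + K/7)
2365 + Y(B(6)) = 2365 + (-1 + (⅐)*6) = 2365 + (-1 + 6/7) = 2365 - ⅐ = 16554/7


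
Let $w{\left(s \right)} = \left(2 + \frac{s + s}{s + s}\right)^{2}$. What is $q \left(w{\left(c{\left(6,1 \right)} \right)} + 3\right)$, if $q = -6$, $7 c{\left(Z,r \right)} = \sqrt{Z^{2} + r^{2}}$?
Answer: $-72$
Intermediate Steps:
$c{\left(Z,r \right)} = \frac{\sqrt{Z^{2} + r^{2}}}{7}$
$w{\left(s \right)} = 9$ ($w{\left(s \right)} = \left(2 + \frac{2 s}{2 s}\right)^{2} = \left(2 + 2 s \frac{1}{2 s}\right)^{2} = \left(2 + 1\right)^{2} = 3^{2} = 9$)
$q \left(w{\left(c{\left(6,1 \right)} \right)} + 3\right) = - 6 \left(9 + 3\right) = \left(-6\right) 12 = -72$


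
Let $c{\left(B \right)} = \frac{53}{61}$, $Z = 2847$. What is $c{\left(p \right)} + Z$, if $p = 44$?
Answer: $\frac{173720}{61} \approx 2847.9$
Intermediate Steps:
$c{\left(B \right)} = \frac{53}{61}$ ($c{\left(B \right)} = 53 \cdot \frac{1}{61} = \frac{53}{61}$)
$c{\left(p \right)} + Z = \frac{53}{61} + 2847 = \frac{173720}{61}$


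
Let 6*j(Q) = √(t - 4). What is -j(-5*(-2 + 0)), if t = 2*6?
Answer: -√2/3 ≈ -0.47140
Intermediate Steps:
t = 12
j(Q) = √2/3 (j(Q) = √(12 - 4)/6 = √8/6 = (2*√2)/6 = √2/3)
-j(-5*(-2 + 0)) = -√2/3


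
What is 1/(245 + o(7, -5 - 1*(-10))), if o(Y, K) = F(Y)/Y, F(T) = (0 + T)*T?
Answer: 1/252 ≈ 0.0039683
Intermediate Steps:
F(T) = T² (F(T) = T*T = T²)
o(Y, K) = Y (o(Y, K) = Y²/Y = Y)
1/(245 + o(7, -5 - 1*(-10))) = 1/(245 + 7) = 1/252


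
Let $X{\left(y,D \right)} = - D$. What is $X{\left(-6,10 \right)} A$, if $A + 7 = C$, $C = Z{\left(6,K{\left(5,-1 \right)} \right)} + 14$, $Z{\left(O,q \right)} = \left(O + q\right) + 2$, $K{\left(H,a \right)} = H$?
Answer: $-200$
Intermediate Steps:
$Z{\left(O,q \right)} = 2 + O + q$
$C = 27$ ($C = \left(2 + 6 + 5\right) + 14 = 13 + 14 = 27$)
$A = 20$ ($A = -7 + 27 = 20$)
$X{\left(-6,10 \right)} A = \left(-1\right) 10 \cdot 20 = \left(-10\right) 20 = -200$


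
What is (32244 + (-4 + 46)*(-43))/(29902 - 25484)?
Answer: 15219/2209 ≈ 6.8895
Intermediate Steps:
(32244 + (-4 + 46)*(-43))/(29902 - 25484) = (32244 + 42*(-43))/4418 = (32244 - 1806)*(1/4418) = 30438*(1/4418) = 15219/2209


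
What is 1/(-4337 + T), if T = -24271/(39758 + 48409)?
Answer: -88167/382404550 ≈ -0.00023056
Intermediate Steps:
T = -24271/88167 ≈ -0.27528
1/(-4337 + T) = 1/(-4337 - 24271/88167) = 1/(-382404550/88167) = -88167/382404550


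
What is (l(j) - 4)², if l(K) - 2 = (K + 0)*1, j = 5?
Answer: 9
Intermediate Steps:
l(K) = 2 + K (l(K) = 2 + (K + 0)*1 = 2 + K*1 = 2 + K)
(l(j) - 4)² = ((2 + 5) - 4)² = (7 - 4)² = 3² = 9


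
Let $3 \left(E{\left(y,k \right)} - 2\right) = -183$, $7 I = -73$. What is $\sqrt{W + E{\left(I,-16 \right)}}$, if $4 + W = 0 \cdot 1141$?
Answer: $3 i \sqrt{7} \approx 7.9373 i$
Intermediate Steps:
$I = - \frac{73}{7}$ ($I = \frac{1}{7} \left(-73\right) = - \frac{73}{7} \approx -10.429$)
$E{\left(y,k \right)} = -59$ ($E{\left(y,k \right)} = 2 + \frac{1}{3} \left(-183\right) = 2 - 61 = -59$)
$W = -4$ ($W = -4 + 0 \cdot 1141 = -4 + 0 = -4$)
$\sqrt{W + E{\left(I,-16 \right)}} = \sqrt{-4 - 59} = \sqrt{-63} = 3 i \sqrt{7}$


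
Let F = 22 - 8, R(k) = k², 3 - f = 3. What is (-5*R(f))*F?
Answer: 0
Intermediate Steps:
f = 0 (f = 3 - 1*3 = 3 - 3 = 0)
F = 14
(-5*R(f))*F = -5*0²*14 = -5*0*14 = 0*14 = 0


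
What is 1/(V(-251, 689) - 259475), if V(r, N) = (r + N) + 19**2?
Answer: -1/258676 ≈ -3.8658e-6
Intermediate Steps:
V(r, N) = 361 + N + r (V(r, N) = (N + r) + 361 = 361 + N + r)
1/(V(-251, 689) - 259475) = 1/((361 + 689 - 251) - 259475) = 1/(799 - 259475) = 1/(-258676) = -1/258676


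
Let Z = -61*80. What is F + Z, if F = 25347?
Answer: 20467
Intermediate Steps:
Z = -4880
F + Z = 25347 - 4880 = 20467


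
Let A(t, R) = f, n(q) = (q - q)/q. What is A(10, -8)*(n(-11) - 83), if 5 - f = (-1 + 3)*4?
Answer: 249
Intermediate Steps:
n(q) = 0 (n(q) = 0/q = 0)
f = -3 (f = 5 - (-1 + 3)*4 = 5 - 2*4 = 5 - 1*8 = 5 - 8 = -3)
A(t, R) = -3
A(10, -8)*(n(-11) - 83) = -3*(0 - 83) = -3*(-83) = 249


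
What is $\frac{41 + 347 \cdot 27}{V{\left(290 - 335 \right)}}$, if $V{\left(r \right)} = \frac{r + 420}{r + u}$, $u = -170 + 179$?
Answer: $- \frac{22584}{25} \approx -903.36$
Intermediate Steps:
$u = 9$
$V{\left(r \right)} = \frac{420 + r}{9 + r}$ ($V{\left(r \right)} = \frac{r + 420}{r + 9} = \frac{420 + r}{9 + r}$)
$\frac{41 + 347 \cdot 27}{V{\left(290 - 335 \right)}} = \frac{41 + 347 \cdot 27}{\frac{1}{9 + \left(290 - 335\right)} \left(420 + \left(290 - 335\right)\right)} = \frac{41 + 9369}{\frac{1}{9 + \left(290 - 335\right)} \left(420 + \left(290 - 335\right)\right)} = \frac{9410}{\frac{1}{9 - 45} \left(420 - 45\right)} = \frac{9410}{\frac{1}{-36} \cdot 375} = \frac{9410}{\left(- \frac{1}{36}\right) 375} = \frac{9410}{- \frac{125}{12}} = 9410 \left(- \frac{12}{125}\right) = - \frac{22584}{25}$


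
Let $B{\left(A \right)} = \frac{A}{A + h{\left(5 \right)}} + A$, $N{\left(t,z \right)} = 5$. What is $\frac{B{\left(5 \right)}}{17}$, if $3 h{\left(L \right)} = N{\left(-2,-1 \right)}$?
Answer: $\frac{23}{68} \approx 0.33824$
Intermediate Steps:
$h{\left(L \right)} = \frac{5}{3}$ ($h{\left(L \right)} = \frac{1}{3} \cdot 5 = \frac{5}{3}$)
$B{\left(A \right)} = A + \frac{A}{\frac{5}{3} + A}$ ($B{\left(A \right)} = \frac{A}{A + \frac{5}{3}} + A = \frac{A}{\frac{5}{3} + A} + A = A + \frac{A}{\frac{5}{3} + A}$)
$\frac{B{\left(5 \right)}}{17} = \frac{5 \frac{1}{5 + 3 \cdot 5} \left(8 + 3 \cdot 5\right)}{17} = \frac{5 \frac{1}{5 + 15} \left(8 + 15\right)}{17} = \frac{5 \cdot \frac{1}{20} \cdot 23}{17} = \frac{1}{17} \cdot \frac{23}{4} = \frac{23}{68}$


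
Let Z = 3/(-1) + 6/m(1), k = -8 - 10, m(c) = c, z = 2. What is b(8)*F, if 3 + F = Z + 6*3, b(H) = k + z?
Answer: -288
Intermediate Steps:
k = -18
Z = 3 (Z = 3/(-1) + 6/1 = 3*(-1) + 6*1 = -3 + 6 = 3)
b(H) = -16 (b(H) = -18 + 2 = -16)
F = 18 (F = -3 + (3 + 6*3) = -3 + (3 + 18) = -3 + 21 = 18)
b(8)*F = -16*18 = -288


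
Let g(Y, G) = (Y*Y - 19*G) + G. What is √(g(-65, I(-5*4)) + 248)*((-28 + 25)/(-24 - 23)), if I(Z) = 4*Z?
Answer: 27*√73/47 ≈ 4.9083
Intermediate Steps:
g(Y, G) = Y² - 18*G (g(Y, G) = (Y² - 19*G) + G = Y² - 18*G)
√(g(-65, I(-5*4)) + 248)*((-28 + 25)/(-24 - 23)) = √(((-65)² - 72*(-5*4)) + 248)*((-28 + 25)/(-24 - 23)) = √((4225 - 72*(-20)) + 248)*(-3/(-47)) = √((4225 - 18*(-80)) + 248)*(-3*(-1/47)) = √((4225 + 1440) + 248)*(3/47) = √(5665 + 248)*(3/47) = √5913*(3/47) = (9*√73)*(3/47) = 27*√73/47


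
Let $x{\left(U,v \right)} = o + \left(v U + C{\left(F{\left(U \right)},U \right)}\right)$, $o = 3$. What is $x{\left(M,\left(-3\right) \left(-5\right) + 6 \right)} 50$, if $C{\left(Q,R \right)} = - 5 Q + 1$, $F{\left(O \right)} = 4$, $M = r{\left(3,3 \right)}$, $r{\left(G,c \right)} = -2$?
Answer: $-2900$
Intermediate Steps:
$M = -2$
$C{\left(Q,R \right)} = 1 - 5 Q$
$x{\left(U,v \right)} = -16 + U v$ ($x{\left(U,v \right)} = 3 + \left(v U + \left(1 - 20\right)\right) = 3 + \left(U v + \left(1 - 20\right)\right) = 3 + \left(U v - 19\right) = 3 + \left(-19 + U v\right) = -16 + U v$)
$x{\left(M,\left(-3\right) \left(-5\right) + 6 \right)} 50 = \left(-16 - 2 \left(\left(-3\right) \left(-5\right) + 6\right)\right) 50 = \left(-16 - 2 \left(15 + 6\right)\right) 50 = \left(-16 - 42\right) 50 = \left(-58\right) 50 = -2900$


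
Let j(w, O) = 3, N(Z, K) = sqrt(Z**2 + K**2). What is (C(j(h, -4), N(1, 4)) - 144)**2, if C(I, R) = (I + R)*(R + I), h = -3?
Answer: 14536 - 1416*sqrt(17) ≈ 8697.7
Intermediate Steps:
N(Z, K) = sqrt(K**2 + Z**2)
C(I, R) = (I + R)**2 (C(I, R) = (I + R)*(I + R) = (I + R)**2)
(C(j(h, -4), N(1, 4)) - 144)**2 = ((3 + sqrt(4**2 + 1**2))**2 - 144)**2 = ((3 + sqrt(16 + 1))**2 - 144)**2 = ((3 + sqrt(17))**2 - 144)**2 = (-144 + (3 + sqrt(17))**2)**2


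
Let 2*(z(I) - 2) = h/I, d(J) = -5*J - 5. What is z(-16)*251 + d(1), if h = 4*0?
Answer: 492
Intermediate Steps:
h = 0
d(J) = -5 - 5*J
z(I) = 2 (z(I) = 2 + (0/I)/2 = 2 + (1/2)*0 = 2 + 0 = 2)
z(-16)*251 + d(1) = 2*251 + (-5 - 5*1) = 502 + (-5 - 5) = 502 - 10 = 492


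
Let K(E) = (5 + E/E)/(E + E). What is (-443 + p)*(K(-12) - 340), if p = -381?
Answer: 280366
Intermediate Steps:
K(E) = 3/E (K(E) = (5 + 1)/((2*E)) = 6*(1/(2*E)) = 3/E)
(-443 + p)*(K(-12) - 340) = (-443 - 381)*(3/(-12) - 340) = -824*(3*(-1/12) - 340) = -824*(-¼ - 340) = -824*(-1361/4) = 280366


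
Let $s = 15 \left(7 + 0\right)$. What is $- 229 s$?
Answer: $-24045$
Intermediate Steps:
$s = 105$ ($s = 15 \cdot 7 = 105$)
$- 229 s = \left(-229\right) 105 = -24045$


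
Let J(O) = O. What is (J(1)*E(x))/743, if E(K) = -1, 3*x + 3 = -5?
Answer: -1/743 ≈ -0.0013459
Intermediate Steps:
x = -8/3 (x = -1 + (⅓)*(-5) = -1 - 5/3 = -8/3 ≈ -2.6667)
(J(1)*E(x))/743 = (1*(-1))/743 = -1*1/743 = -1/743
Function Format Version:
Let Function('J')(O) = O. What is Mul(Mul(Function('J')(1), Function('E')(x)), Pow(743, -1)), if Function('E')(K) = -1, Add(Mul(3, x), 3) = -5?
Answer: Rational(-1, 743) ≈ -0.0013459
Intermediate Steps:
x = Rational(-8, 3) (x = Add(-1, Mul(Rational(1, 3), -5)) = Add(-1, Rational(-5, 3)) = Rational(-8, 3) ≈ -2.6667)
Mul(Mul(Function('J')(1), Function('E')(x)), Pow(743, -1)) = Mul(Mul(1, -1), Pow(743, -1)) = Mul(-1, Rational(1, 743)) = Rational(-1, 743)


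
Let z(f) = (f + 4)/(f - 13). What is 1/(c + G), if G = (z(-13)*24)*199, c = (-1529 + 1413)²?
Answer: 13/196420 ≈ 6.6185e-5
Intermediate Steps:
z(f) = (4 + f)/(-13 + f)
c = 13456 (c = (-116)² = 13456)
G = 21492/13 (G = (((4 - 13)/(-13 - 13))*24)*199 = ((-9/(-26))*24)*199 = (-1/26*(-9)*24)*199 = ((9/26)*24)*199 = (108/13)*199 = 21492/13 ≈ 1653.2)
1/(c + G) = 1/(13456 + 21492/13) = 1/(196420/13) = 13/196420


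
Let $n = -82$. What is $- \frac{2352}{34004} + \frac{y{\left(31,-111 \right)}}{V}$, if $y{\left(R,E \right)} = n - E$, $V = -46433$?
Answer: $- \frac{27549133}{394726933} \approx -0.069793$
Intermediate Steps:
$y{\left(R,E \right)} = -82 - E$
$- \frac{2352}{34004} + \frac{y{\left(31,-111 \right)}}{V} = - \frac{2352}{34004} + \frac{-82 - -111}{-46433} = \left(-2352\right) \frac{1}{34004} + \left(-82 + 111\right) \left(- \frac{1}{46433}\right) = - \frac{588}{8501} + 29 \left(- \frac{1}{46433}\right) = - \frac{588}{8501} - \frac{29}{46433} = - \frac{27549133}{394726933}$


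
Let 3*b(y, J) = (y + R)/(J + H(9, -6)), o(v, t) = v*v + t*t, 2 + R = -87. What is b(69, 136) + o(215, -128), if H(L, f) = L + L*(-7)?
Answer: 7700897/123 ≈ 62609.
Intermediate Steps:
R = -89 (R = -2 - 87 = -89)
H(L, f) = -6*L (H(L, f) = L - 7*L = -6*L)
o(v, t) = t² + v² (o(v, t) = v² + t² = t² + v²)
b(y, J) = (-89 + y)/(3*(-54 + J)) (b(y, J) = ((y - 89)/(J - 6*9))/3 = ((-89 + y)/(J - 54))/3 = ((-89 + y)/(-54 + J))/3 = (-89 + y)/(3*(-54 + J)))
b(69, 136) + o(215, -128) = (-89 + 69)/(3*(-54 + 136)) + ((-128)² + 215²) = (⅓)*(-20)/82 + (16384 + 46225) = (⅓)*(1/82)*(-20) + 62609 = -10/123 + 62609 = 7700897/123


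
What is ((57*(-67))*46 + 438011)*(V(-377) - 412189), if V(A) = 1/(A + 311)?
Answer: -7136740358075/66 ≈ -1.0813e+11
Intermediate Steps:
V(A) = 1/(311 + A)
((57*(-67))*46 + 438011)*(V(-377) - 412189) = ((57*(-67))*46 + 438011)*(1/(311 - 377) - 412189) = (-3819*46 + 438011)*(1/(-66) - 412189) = (-175674 + 438011)*(-1/66 - 412189) = 262337*(-27204475/66) = -7136740358075/66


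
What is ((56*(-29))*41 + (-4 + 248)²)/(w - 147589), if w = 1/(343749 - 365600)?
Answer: 19250731/403120905 ≈ 0.047754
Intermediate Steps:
w = -1/21851 (w = 1/(-21851) = -1/21851 ≈ -4.5764e-5)
((56*(-29))*41 + (-4 + 248)²)/(w - 147589) = ((56*(-29))*41 + (-4 + 248)²)/(-1/21851 - 147589) = (-1624*41 + 244²)/(-3224967240/21851) = (-66584 + 59536)*(-21851/3224967240) = -7048*(-21851/3224967240) = 19250731/403120905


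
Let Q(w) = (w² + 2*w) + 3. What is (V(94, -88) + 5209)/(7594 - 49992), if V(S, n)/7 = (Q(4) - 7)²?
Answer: -8009/42398 ≈ -0.18890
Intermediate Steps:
Q(w) = 3 + w² + 2*w
V(S, n) = 2800 (V(S, n) = 7*((3 + 4² + 2*4) - 7)² = 7*((3 + 16 + 8) - 7)² = 7*(27 - 7)² = 7*20² = 7*400 = 2800)
(V(94, -88) + 5209)/(7594 - 49992) = (2800 + 5209)/(7594 - 49992) = 8009/(-42398) = 8009*(-1/42398) = -8009/42398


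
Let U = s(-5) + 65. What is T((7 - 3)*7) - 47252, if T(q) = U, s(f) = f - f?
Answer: -47187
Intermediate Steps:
s(f) = 0
U = 65 (U = 0 + 65 = 65)
T(q) = 65
T((7 - 3)*7) - 47252 = 65 - 47252 = -47187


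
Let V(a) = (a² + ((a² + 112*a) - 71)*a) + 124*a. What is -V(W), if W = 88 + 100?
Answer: -10648508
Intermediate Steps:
W = 188
V(a) = a² + 124*a + a*(-71 + a² + 112*a) (V(a) = (a² + (-71 + a² + 112*a)*a) + 124*a = (a² + a*(-71 + a² + 112*a)) + 124*a = a² + 124*a + a*(-71 + a² + 112*a))
-V(W) = -188*(53 + 188² + 113*188) = -188*(53 + 35344 + 21244) = -188*56641 = -1*10648508 = -10648508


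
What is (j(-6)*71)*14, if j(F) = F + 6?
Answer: 0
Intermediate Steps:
j(F) = 6 + F
(j(-6)*71)*14 = ((6 - 6)*71)*14 = (0*71)*14 = 0*14 = 0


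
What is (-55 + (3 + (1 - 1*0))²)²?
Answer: 1521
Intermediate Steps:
(-55 + (3 + (1 - 1*0))²)² = (-55 + (3 + (1 + 0))²)² = (-55 + (3 + 1)²)² = (-55 + 4²)² = (-55 + 16)² = (-39)² = 1521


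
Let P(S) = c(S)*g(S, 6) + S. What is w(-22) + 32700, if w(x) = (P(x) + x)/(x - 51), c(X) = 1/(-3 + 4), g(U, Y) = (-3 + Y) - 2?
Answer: 2387143/73 ≈ 32701.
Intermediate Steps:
g(U, Y) = -5 + Y
c(X) = 1 (c(X) = 1/1 = 1)
P(S) = 1 + S (P(S) = 1*(-5 + 6) + S = 1*1 + S = 1 + S)
w(x) = (1 + 2*x)/(-51 + x) (w(x) = ((1 + x) + x)/(x - 51) = (1 + 2*x)/(-51 + x))
w(-22) + 32700 = (1 + 2*(-22))/(-51 - 22) + 32700 = (1 - 44)/(-73) + 32700 = -1/73*(-43) + 32700 = 43/73 + 32700 = 2387143/73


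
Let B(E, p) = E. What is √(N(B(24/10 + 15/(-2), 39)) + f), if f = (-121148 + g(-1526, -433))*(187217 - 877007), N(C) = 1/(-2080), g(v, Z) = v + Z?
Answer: 7*√468608594369630/520 ≈ 2.9141e+5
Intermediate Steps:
g(v, Z) = Z + v
N(C) = -1/2080
f = 84917977530 (f = (-121148 + (-433 - 1526))*(187217 - 877007) = (-121148 - 1959)*(-689790) = -123107*(-689790) = 84917977530)
√(N(B(24/10 + 15/(-2), 39)) + f) = √(-1/2080 + 84917977530) = √(176629393262399/2080) = 7*√468608594369630/520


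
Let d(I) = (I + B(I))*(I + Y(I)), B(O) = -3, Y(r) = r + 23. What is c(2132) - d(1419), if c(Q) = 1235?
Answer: -4049941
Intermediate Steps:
Y(r) = 23 + r
d(I) = (-3 + I)*(23 + 2*I) (d(I) = (I - 3)*(I + (23 + I)) = (-3 + I)*(23 + 2*I))
c(2132) - d(1419) = 1235 - (-69 + 2*1419**2 + 17*1419) = 1235 - (-69 + 2*2013561 + 24123) = 1235 - (-69 + 4027122 + 24123) = 1235 - 1*4051176 = 1235 - 4051176 = -4049941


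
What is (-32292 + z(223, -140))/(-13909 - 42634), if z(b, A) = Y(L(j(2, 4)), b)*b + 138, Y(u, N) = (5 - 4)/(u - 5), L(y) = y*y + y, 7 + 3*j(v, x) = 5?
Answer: 1513245/2657521 ≈ 0.56942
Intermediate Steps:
j(v, x) = -⅔ (j(v, x) = -7/3 + (⅓)*5 = -7/3 + 5/3 = -⅔)
L(y) = y + y² (L(y) = y² + y = y + y²)
Y(u, N) = 1/(-5 + u)
z(b, A) = 138 - 9*b/47 (z(b, A) = b/(-5 - 2*(1 - ⅔)/3) + 138 = b/(-5 - ⅔*⅓) + 138 = b/(-5 - 2/9) + 138 = b/(-47/9) + 138 = -9*b/47 + 138 = 138 - 9*b/47)
(-32292 + z(223, -140))/(-13909 - 42634) = (-32292 + (138 - 9/47*223))/(-13909 - 42634) = (-32292 + (138 - 2007/47))/(-56543) = (-32292 + 4479/47)*(-1/56543) = -1513245/47*(-1/56543) = 1513245/2657521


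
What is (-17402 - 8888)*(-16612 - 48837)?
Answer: 1720654210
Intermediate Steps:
(-17402 - 8888)*(-16612 - 48837) = -26290*(-65449) = 1720654210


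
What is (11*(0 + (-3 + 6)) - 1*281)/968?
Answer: -31/121 ≈ -0.25620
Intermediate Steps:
(11*(0 + (-3 + 6)) - 1*281)/968 = (11*(0 + 3) - 281)*(1/968) = (11*3 - 281)*(1/968) = (33 - 281)*(1/968) = -248*1/968 = -31/121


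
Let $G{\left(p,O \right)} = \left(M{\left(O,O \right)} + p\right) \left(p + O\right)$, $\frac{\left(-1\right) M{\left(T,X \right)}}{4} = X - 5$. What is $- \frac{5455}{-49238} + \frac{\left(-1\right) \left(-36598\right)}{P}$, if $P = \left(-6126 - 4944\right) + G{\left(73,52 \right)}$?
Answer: $- \frac{237601407}{178980130} \approx -1.3275$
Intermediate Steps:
$M{\left(T,X \right)} = 20 - 4 X$ ($M{\left(T,X \right)} = - 4 \left(X - 5\right) = - 4 \left(-5 + X\right) = 20 - 4 X$)
$G{\left(p,O \right)} = \left(O + p\right) \left(20 + p - 4 O\right)$ ($G{\left(p,O \right)} = \left(\left(20 - 4 O\right) + p\right) \left(p + O\right) = \left(20 + p - 4 O\right) \left(O + p\right) = \left(O + p\right) \left(20 + p - 4 O\right)$)
$P = -25445$ ($P = \left(-6126 - 4944\right) + \left(73^{2} + 52 \cdot 73 - 208 \left(-5 + 52\right) - 292 \left(-5 + 52\right)\right) = -11070 + \left(5329 + 3796 - 208 \cdot 47 - 292 \cdot 47\right) = -11070 + \left(5329 + 3796 - 9776 - 13724\right) = -11070 - 14375 = -25445$)
$- \frac{5455}{-49238} + \frac{\left(-1\right) \left(-36598\right)}{P} = - \frac{5455}{-49238} + \frac{\left(-1\right) \left(-36598\right)}{-25445} = \left(-5455\right) \left(- \frac{1}{49238}\right) + 36598 \left(- \frac{1}{25445}\right) = \frac{5455}{49238} - \frac{36598}{25445} = - \frac{237601407}{178980130}$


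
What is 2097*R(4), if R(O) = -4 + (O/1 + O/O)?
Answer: 2097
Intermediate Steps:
R(O) = -3 + O (R(O) = -4 + (O*1 + 1) = -4 + (O + 1) = -4 + (1 + O) = -3 + O)
2097*R(4) = 2097*(-3 + 4) = 2097*1 = 2097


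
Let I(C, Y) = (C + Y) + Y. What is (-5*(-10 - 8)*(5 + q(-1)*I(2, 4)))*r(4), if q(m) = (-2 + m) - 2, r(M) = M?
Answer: -16200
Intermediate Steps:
q(m) = -4 + m
I(C, Y) = C + 2*Y
(-5*(-10 - 8)*(5 + q(-1)*I(2, 4)))*r(4) = -5*(-10 - 8)*(5 + (-4 - 1)*(2 + 2*4))*4 = -(-90)*(5 - 5*(2 + 8))*4 = -(-90)*(5 - 5*10)*4 = -(-90)*(5 - 50)*4 = -(-90)*(-45)*4 = -5*810*4 = -4050*4 = -16200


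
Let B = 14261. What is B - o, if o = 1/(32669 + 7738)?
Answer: 576244226/40407 ≈ 14261.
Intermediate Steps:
o = 1/40407 ≈ 2.4748e-5
B - o = 14261 - 1*1/40407 = 14261 - 1/40407 = 576244226/40407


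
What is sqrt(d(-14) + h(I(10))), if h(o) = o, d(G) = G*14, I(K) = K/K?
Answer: I*sqrt(195) ≈ 13.964*I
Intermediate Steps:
I(K) = 1
d(G) = 14*G
sqrt(d(-14) + h(I(10))) = sqrt(14*(-14) + 1) = sqrt(-196 + 1) = sqrt(-195) = I*sqrt(195)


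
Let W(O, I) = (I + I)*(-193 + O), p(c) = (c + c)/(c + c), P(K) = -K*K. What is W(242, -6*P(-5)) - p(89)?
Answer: 14699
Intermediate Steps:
P(K) = -K²
p(c) = 1 (p(c) = (2*c)/((2*c)) = (2*c)*(1/(2*c)) = 1)
W(O, I) = 2*I*(-193 + O) (W(O, I) = (2*I)*(-193 + O) = 2*I*(-193 + O))
W(242, -6*P(-5)) - p(89) = 2*(-(-6)*(-5)²)*(-193 + 242) - 1*1 = 2*(-(-6)*25)*49 - 1 = 2*(-6*(-25))*49 - 1 = 2*150*49 - 1 = 14700 - 1 = 14699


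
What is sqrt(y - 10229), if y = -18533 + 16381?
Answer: I*sqrt(12381) ≈ 111.27*I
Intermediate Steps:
y = -2152
sqrt(y - 10229) = sqrt(-2152 - 10229) = sqrt(-12381) = I*sqrt(12381)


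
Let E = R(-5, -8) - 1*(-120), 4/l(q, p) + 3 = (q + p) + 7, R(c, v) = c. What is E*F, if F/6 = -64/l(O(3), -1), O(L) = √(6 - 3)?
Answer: -33120 - 11040*√3 ≈ -52242.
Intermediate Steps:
O(L) = √3
l(q, p) = 4/(4 + p + q) (l(q, p) = 4/(-3 + ((q + p) + 7)) = 4/(-3 + ((p + q) + 7)) = 4/(-3 + (7 + p + q)) = 4/(4 + p + q))
E = 115 (E = -5 - 1*(-120) = -5 + 120 = 115)
F = -288 - 96*√3 (F = 6*(-(48 + 16*√3)) = 6*(-64*(¾ + √3/4)) = 6*(-48 - 16*√3) = -288 - 96*√3 ≈ -454.28)
E*F = 115*(-288 - 96*√3) = -33120 - 11040*√3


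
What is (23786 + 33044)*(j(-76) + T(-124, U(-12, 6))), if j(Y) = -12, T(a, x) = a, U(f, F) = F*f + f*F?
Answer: -7728880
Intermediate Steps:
U(f, F) = 2*F*f (U(f, F) = F*f + F*f = 2*F*f)
(23786 + 33044)*(j(-76) + T(-124, U(-12, 6))) = (23786 + 33044)*(-12 - 124) = 56830*(-136) = -7728880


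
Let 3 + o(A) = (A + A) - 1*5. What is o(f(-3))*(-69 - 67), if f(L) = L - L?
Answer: 1088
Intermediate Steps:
f(L) = 0
o(A) = -8 + 2*A (o(A) = -3 + ((A + A) - 1*5) = -3 + (2*A - 5) = -3 + (-5 + 2*A) = -8 + 2*A)
o(f(-3))*(-69 - 67) = (-8 + 2*0)*(-69 - 67) = (-8 + 0)*(-136) = -8*(-136) = 1088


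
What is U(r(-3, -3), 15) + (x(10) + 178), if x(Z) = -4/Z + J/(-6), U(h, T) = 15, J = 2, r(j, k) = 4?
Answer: 2884/15 ≈ 192.27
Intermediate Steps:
x(Z) = -1/3 - 4/Z (x(Z) = -4/Z + 2/(-6) = -4/Z + 2*(-1/6) = -4/Z - 1/3 = -1/3 - 4/Z)
U(r(-3, -3), 15) + (x(10) + 178) = 15 + ((1/3)*(-12 - 1*10)/10 + 178) = 15 + ((1/3)*(1/10)*(-12 - 10) + 178) = 15 + ((1/3)*(1/10)*(-22) + 178) = 15 + (-11/15 + 178) = 15 + 2659/15 = 2884/15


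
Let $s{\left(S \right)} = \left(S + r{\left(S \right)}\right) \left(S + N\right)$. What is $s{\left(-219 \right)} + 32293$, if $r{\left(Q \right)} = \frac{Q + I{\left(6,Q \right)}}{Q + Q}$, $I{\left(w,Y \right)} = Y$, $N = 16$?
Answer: $76547$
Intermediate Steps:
$r{\left(Q \right)} = 1$ ($r{\left(Q \right)} = \frac{Q + Q}{Q + Q} = \frac{2 Q}{2 Q} = 2 Q \frac{1}{2 Q} = 1$)
$s{\left(S \right)} = \left(1 + S\right) \left(16 + S\right)$ ($s{\left(S \right)} = \left(S + 1\right) \left(S + 16\right) = \left(1 + S\right) \left(16 + S\right)$)
$s{\left(-219 \right)} + 32293 = \left(16 + \left(-219\right)^{2} + 17 \left(-219\right)\right) + 32293 = \left(16 + 47961 - 3723\right) + 32293 = 44254 + 32293 = 76547$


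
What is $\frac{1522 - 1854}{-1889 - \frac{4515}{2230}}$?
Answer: $\frac{148072}{843397} \approx 0.17557$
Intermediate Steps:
$\frac{1522 - 1854}{-1889 - \frac{4515}{2230}} = - \frac{332}{-1889 - \frac{903}{446}} = - \frac{332}{- \frac{843397}{446}} = \left(-332\right) \left(- \frac{446}{843397}\right) = \frac{148072}{843397}$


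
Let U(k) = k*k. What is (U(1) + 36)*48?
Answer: 1776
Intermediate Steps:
U(k) = k**2
(U(1) + 36)*48 = (1**2 + 36)*48 = (1 + 36)*48 = 37*48 = 1776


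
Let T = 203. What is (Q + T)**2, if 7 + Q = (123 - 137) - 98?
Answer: 7056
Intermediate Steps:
Q = -119 (Q = -7 + ((123 - 137) - 98) = -7 + (-14 - 98) = -7 - 112 = -119)
(Q + T)**2 = (-119 + 203)**2 = 84**2 = 7056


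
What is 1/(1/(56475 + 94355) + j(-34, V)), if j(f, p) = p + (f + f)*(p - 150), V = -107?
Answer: 150830/2619766271 ≈ 5.7574e-5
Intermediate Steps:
j(f, p) = p + 2*f*(-150 + p) (j(f, p) = p + (2*f)*(-150 + p) = p + 2*f*(-150 + p))
1/(1/(56475 + 94355) + j(-34, V)) = 1/(1/(56475 + 94355) + (-107 - 300*(-34) + 2*(-34)*(-107))) = 1/(1/150830 + (-107 + 10200 + 7276)) = 1/(1/150830 + 17369) = 1/(2619766271/150830) = 150830/2619766271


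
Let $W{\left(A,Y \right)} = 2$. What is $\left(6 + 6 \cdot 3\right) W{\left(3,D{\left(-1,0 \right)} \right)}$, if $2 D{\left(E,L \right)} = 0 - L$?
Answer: $48$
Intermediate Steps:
$D{\left(E,L \right)} = - \frac{L}{2}$ ($D{\left(E,L \right)} = \frac{0 - L}{2} = \frac{\left(-1\right) L}{2} = - \frac{L}{2}$)
$\left(6 + 6 \cdot 3\right) W{\left(3,D{\left(-1,0 \right)} \right)} = \left(6 + 6 \cdot 3\right) 2 = \left(6 + 18\right) 2 = 24 \cdot 2 = 48$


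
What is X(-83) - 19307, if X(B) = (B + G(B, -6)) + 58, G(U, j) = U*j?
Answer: -18834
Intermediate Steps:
X(B) = 58 - 5*B (X(B) = (B + B*(-6)) + 58 = (B - 6*B) + 58 = -5*B + 58 = 58 - 5*B)
X(-83) - 19307 = (58 - 5*(-83)) - 19307 = (58 + 415) - 19307 = 473 - 19307 = -18834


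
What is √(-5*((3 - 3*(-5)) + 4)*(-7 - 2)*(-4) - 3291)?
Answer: I*√7251 ≈ 85.153*I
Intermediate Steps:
√(-5*((3 - 3*(-5)) + 4)*(-7 - 2)*(-4) - 3291) = √(-5*((3 + 15) + 4)*(-9)*(-4) - 3291) = √(-5*(18 + 4)*(-9)*(-4) - 3291) = √(-110*(-9)*(-4) - 3291) = √(-5*(-198)*(-4) - 3291) = √(990*(-4) - 3291) = √(-3960 - 3291) = √(-7251) = I*√7251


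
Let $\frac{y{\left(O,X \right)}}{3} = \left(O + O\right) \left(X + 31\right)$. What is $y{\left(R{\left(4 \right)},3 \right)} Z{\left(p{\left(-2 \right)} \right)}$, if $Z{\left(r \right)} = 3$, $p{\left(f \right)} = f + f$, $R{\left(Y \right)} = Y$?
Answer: $2448$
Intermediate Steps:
$p{\left(f \right)} = 2 f$
$y{\left(O,X \right)} = 6 O \left(31 + X\right)$ ($y{\left(O,X \right)} = 3 \left(O + O\right) \left(X + 31\right) = 3 \cdot 2 O \left(31 + X\right) = 6 O \left(31 + X\right)$)
$y{\left(R{\left(4 \right)},3 \right)} Z{\left(p{\left(-2 \right)} \right)} = 6 \cdot 4 \left(31 + 3\right) 3 = 6 \cdot 4 \cdot 34 \cdot 3 = 816 \cdot 3 = 2448$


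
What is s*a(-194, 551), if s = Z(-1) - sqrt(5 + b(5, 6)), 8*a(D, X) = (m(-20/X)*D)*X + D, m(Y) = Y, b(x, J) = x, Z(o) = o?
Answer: -1843/4 - 1843*sqrt(10)/4 ≈ -1917.8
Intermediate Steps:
a(D, X) = -19*D/8 (a(D, X) = (((-20/X)*D)*X + D)/8 = ((-20*D/X)*X + D)/8 = (-20*D + D)/8 = (-19*D)/8 = -19*D/8)
s = -1 - sqrt(10) (s = -1 - sqrt(5 + 5) = -1 - sqrt(10) ≈ -4.1623)
s*a(-194, 551) = (-1 - sqrt(10))*(-19/8*(-194)) = (-1 - sqrt(10))*(1843/4) = -1843/4 - 1843*sqrt(10)/4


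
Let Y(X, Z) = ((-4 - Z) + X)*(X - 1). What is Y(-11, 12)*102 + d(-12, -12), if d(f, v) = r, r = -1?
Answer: 33047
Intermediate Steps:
Y(X, Z) = (-1 + X)*(-4 + X - Z) (Y(X, Z) = (-4 + X - Z)*(-1 + X) = (-1 + X)*(-4 + X - Z))
d(f, v) = -1
Y(-11, 12)*102 + d(-12, -12) = (4 + 12 + (-11)² - 5*(-11) - 1*(-11)*12)*102 - 1 = (4 + 12 + 121 + 55 + 132)*102 - 1 = 324*102 - 1 = 33048 - 1 = 33047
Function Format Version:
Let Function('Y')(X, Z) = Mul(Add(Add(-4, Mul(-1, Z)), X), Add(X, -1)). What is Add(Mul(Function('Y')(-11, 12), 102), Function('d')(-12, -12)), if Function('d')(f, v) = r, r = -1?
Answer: 33047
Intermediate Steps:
Function('Y')(X, Z) = Mul(Add(-1, X), Add(-4, X, Mul(-1, Z))) (Function('Y')(X, Z) = Mul(Add(-4, X, Mul(-1, Z)), Add(-1, X)) = Mul(Add(-1, X), Add(-4, X, Mul(-1, Z))))
Function('d')(f, v) = -1
Add(Mul(Function('Y')(-11, 12), 102), Function('d')(-12, -12)) = Add(Mul(Add(4, 12, Pow(-11, 2), Mul(-5, -11), Mul(-1, -11, 12)), 102), -1) = Add(Mul(Add(4, 12, 121, 55, 132), 102), -1) = Add(Mul(324, 102), -1) = Add(33048, -1) = 33047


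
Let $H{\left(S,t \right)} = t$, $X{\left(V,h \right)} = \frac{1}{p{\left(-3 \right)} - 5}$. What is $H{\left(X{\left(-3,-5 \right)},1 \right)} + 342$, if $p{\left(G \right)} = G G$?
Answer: $343$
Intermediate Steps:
$p{\left(G \right)} = G^{2}$
$X{\left(V,h \right)} = \frac{1}{4}$ ($X{\left(V,h \right)} = \frac{1}{\left(-3\right)^{2} - 5} = \frac{1}{9 - 5} = \frac{1}{4}$)
$H{\left(X{\left(-3,-5 \right)},1 \right)} + 342 = 1 + 342 = 343$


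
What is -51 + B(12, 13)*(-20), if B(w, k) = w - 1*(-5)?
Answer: -391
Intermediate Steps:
B(w, k) = 5 + w (B(w, k) = w + 5 = 5 + w)
-51 + B(12, 13)*(-20) = -51 + (5 + 12)*(-20) = -51 + 17*(-20) = -51 - 340 = -391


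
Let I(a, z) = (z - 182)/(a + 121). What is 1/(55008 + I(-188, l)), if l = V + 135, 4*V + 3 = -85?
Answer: 67/3685605 ≈ 1.8179e-5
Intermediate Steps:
V = -22 (V = -¾ + (¼)*(-85) = -¾ - 85/4 = -22)
l = 113 (l = -22 + 135 = 113)
I(a, z) = (-182 + z)/(121 + a)
1/(55008 + I(-188, l)) = 1/(55008 + (-182 + 113)/(121 - 188)) = 1/(55008 - 69/(-67)) = 1/(55008 - 1/67*(-69)) = 1/(55008 + 69/67) = 1/(3685605/67) = 67/3685605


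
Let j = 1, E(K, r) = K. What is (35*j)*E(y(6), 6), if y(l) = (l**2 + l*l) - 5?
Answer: 2345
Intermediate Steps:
y(l) = -5 + 2*l**2 (y(l) = (l**2 + l**2) - 5 = 2*l**2 - 5 = -5 + 2*l**2)
(35*j)*E(y(6), 6) = (35*1)*(-5 + 2*6**2) = 35*(-5 + 2*36) = 35*(-5 + 72) = 35*67 = 2345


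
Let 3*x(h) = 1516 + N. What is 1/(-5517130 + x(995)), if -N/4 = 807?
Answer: -3/16553102 ≈ -1.8124e-7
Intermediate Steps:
N = -3228 (N = -4*807 = -3228)
x(h) = -1712/3 (x(h) = (1516 - 3228)/3 = (1/3)*(-1712) = -1712/3)
1/(-5517130 + x(995)) = 1/(-5517130 - 1712/3) = 1/(-16553102/3) = -3/16553102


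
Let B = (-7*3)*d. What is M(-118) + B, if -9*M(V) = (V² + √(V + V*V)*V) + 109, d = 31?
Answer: -19892/9 + 118*√1534/3 ≈ -669.68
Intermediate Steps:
M(V) = -109/9 - V²/9 - V*√(V + V²)/9 (M(V) = -((V² + √(V + V*V)*V) + 109)/9 = -((V² + √(V + V²)*V) + 109)/9 = -((V² + V*√(V + V²)) + 109)/9 = -(109 + V² + V*√(V + V²))/9 = -109/9 - V²/9 - V*√(V + V²)/9)
B = -651 (B = -7*3*31 = -21*31 = -651)
M(-118) + B = (-109/9 - ⅑*(-118)² - ⅑*(-118)*√(-118*(1 - 118))) - 651 = (-109/9 - ⅑*13924 - ⅑*(-118)*√(-118*(-117))) - 651 = (-109/9 - 13924/9 - ⅑*(-118)*√13806) - 651 = (-109/9 - 13924/9 - ⅑*(-118)*3*√1534) - 651 = (-109/9 - 13924/9 + 118*√1534/3) - 651 = (-14033/9 + 118*√1534/3) - 651 = -19892/9 + 118*√1534/3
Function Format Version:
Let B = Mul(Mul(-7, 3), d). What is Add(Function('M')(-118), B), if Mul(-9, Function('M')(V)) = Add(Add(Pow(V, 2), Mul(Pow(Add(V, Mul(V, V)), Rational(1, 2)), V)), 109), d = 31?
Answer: Add(Rational(-19892, 9), Mul(Rational(118, 3), Pow(1534, Rational(1, 2)))) ≈ -669.68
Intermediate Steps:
Function('M')(V) = Add(Rational(-109, 9), Mul(Rational(-1, 9), Pow(V, 2)), Mul(Rational(-1, 9), V, Pow(Add(V, Pow(V, 2)), Rational(1, 2)))) (Function('M')(V) = Mul(Rational(-1, 9), Add(Add(Pow(V, 2), Mul(Pow(Add(V, Mul(V, V)), Rational(1, 2)), V)), 109)) = Mul(Rational(-1, 9), Add(Add(Pow(V, 2), Mul(Pow(Add(V, Pow(V, 2)), Rational(1, 2)), V)), 109)) = Mul(Rational(-1, 9), Add(Add(Pow(V, 2), Mul(V, Pow(Add(V, Pow(V, 2)), Rational(1, 2)))), 109)) = Mul(Rational(-1, 9), Add(109, Pow(V, 2), Mul(V, Pow(Add(V, Pow(V, 2)), Rational(1, 2))))) = Add(Rational(-109, 9), Mul(Rational(-1, 9), Pow(V, 2)), Mul(Rational(-1, 9), V, Pow(Add(V, Pow(V, 2)), Rational(1, 2)))))
B = -651 (B = Mul(Mul(-7, 3), 31) = Mul(-21, 31) = -651)
Add(Function('M')(-118), B) = Add(Add(Rational(-109, 9), Mul(Rational(-1, 9), Pow(-118, 2)), Mul(Rational(-1, 9), -118, Pow(Mul(-118, Add(1, -118)), Rational(1, 2)))), -651) = Add(Add(Rational(-109, 9), Mul(Rational(-1, 9), 13924), Mul(Rational(-1, 9), -118, Pow(Mul(-118, -117), Rational(1, 2)))), -651) = Add(Add(Rational(-109, 9), Rational(-13924, 9), Mul(Rational(-1, 9), -118, Pow(13806, Rational(1, 2)))), -651) = Add(Add(Rational(-109, 9), Rational(-13924, 9), Mul(Rational(-1, 9), -118, Mul(3, Pow(1534, Rational(1, 2))))), -651) = Add(Add(Rational(-109, 9), Rational(-13924, 9), Mul(Rational(118, 3), Pow(1534, Rational(1, 2)))), -651) = Add(Add(Rational(-14033, 9), Mul(Rational(118, 3), Pow(1534, Rational(1, 2)))), -651) = Add(Rational(-19892, 9), Mul(Rational(118, 3), Pow(1534, Rational(1, 2))))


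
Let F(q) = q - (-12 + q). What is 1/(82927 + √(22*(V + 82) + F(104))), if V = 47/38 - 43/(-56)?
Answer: 44117164/3658503069453 - 10*√5264539/3658503069453 ≈ 1.2053e-5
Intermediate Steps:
F(q) = 12 (F(q) = q + (12 - q) = 12)
V = 2133/1064 (V = 47*(1/38) - 43*(-1/56) = 47/38 + 43/56 = 2133/1064 ≈ 2.0047)
1/(82927 + √(22*(V + 82) + F(104))) = 1/(82927 + √(22*(2133/1064 + 82) + 12)) = 1/(82927 + √(22*(89381/1064) + 12)) = 1/(82927 + √(983191/532 + 12)) = 1/(82927 + √(989575/532)) = 1/(82927 + 5*√5264539/266)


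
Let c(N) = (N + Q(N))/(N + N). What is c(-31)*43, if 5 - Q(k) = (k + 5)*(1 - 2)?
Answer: 1118/31 ≈ 36.065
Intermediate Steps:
Q(k) = 10 + k (Q(k) = 5 - (k + 5)*(1 - 2) = 5 - (5 + k)*(-1) = 5 - (-5 - k) = 5 + (5 + k) = 10 + k)
c(N) = (10 + 2*N)/(2*N) (c(N) = (N + (10 + N))/(N + N) = (10 + 2*N)/((2*N)) = (10 + 2*N)*(1/(2*N)) = (10 + 2*N)/(2*N))
c(-31)*43 = ((5 - 31)/(-31))*43 = -1/31*(-26)*43 = (26/31)*43 = 1118/31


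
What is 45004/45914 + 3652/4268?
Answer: 4088125/2226829 ≈ 1.8358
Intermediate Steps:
45004/45914 + 3652/4268 = 45004*(1/45914) + 3652*(1/4268) = 22502/22957 + 83/97 = 4088125/2226829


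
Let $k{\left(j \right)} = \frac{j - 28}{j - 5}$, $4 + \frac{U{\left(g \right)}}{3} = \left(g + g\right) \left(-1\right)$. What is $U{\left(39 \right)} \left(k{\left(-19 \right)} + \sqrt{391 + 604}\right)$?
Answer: $- \frac{1927}{4} - 246 \sqrt{995} \approx -8241.5$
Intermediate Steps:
$U{\left(g \right)} = -12 - 6 g$ ($U{\left(g \right)} = -12 + 3 \left(g + g\right) \left(-1\right) = -12 + 3 \cdot 2 g \left(-1\right) = -12 + 3 \left(- 2 g\right) = -12 - 6 g$)
$k{\left(j \right)} = \frac{-28 + j}{-5 + j}$
$U{\left(39 \right)} \left(k{\left(-19 \right)} + \sqrt{391 + 604}\right) = \left(-12 - 234\right) \left(\frac{-28 - 19}{-5 - 19} + \sqrt{391 + 604}\right) = \left(-12 - 234\right) \left(\frac{1}{-24} \left(-47\right) + \sqrt{995}\right) = - 246 \left(\left(- \frac{1}{24}\right) \left(-47\right) + \sqrt{995}\right) = - 246 \left(\frac{47}{24} + \sqrt{995}\right) = - \frac{1927}{4} - 246 \sqrt{995}$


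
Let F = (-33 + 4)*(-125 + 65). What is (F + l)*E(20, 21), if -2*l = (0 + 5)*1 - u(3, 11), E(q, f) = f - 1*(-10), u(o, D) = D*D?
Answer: 55738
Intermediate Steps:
u(o, D) = D²
E(q, f) = 10 + f (E(q, f) = f + 10 = 10 + f)
F = 1740 (F = -29*(-60) = 1740)
l = 58 (l = -((0 + 5)*1 - 1*11²)/2 = -(5*1 - 1*121)/2 = -(5 - 121)/2 = -½*(-116) = 58)
(F + l)*E(20, 21) = (1740 + 58)*(10 + 21) = 1798*31 = 55738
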